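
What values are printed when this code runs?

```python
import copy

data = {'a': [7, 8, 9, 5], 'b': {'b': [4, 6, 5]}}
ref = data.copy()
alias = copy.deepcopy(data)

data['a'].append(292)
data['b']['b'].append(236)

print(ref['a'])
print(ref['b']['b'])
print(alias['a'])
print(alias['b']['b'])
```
[7, 8, 9, 5, 292]
[4, 6, 5, 236]
[7, 8, 9, 5]
[4, 6, 5]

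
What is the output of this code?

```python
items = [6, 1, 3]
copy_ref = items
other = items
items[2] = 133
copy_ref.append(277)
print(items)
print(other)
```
[6, 1, 133, 277]
[6, 1, 133, 277]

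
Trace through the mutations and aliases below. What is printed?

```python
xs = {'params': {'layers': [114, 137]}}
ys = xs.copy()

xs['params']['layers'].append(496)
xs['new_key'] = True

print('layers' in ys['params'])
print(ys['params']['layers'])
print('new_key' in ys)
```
True
[114, 137, 496]
False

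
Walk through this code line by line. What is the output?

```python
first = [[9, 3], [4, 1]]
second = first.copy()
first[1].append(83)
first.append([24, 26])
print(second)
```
[[9, 3], [4, 1, 83]]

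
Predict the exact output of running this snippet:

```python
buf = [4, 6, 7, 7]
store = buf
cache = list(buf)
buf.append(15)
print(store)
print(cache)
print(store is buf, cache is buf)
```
[4, 6, 7, 7, 15]
[4, 6, 7, 7]
True False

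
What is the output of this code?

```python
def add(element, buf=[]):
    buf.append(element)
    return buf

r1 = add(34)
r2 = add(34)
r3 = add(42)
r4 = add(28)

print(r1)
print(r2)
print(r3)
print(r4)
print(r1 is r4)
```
[34, 34, 42, 28]
[34, 34, 42, 28]
[34, 34, 42, 28]
[34, 34, 42, 28]
True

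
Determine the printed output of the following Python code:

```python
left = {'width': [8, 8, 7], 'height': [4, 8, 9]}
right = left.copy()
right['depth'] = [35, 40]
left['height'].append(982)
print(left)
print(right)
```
{'width': [8, 8, 7], 'height': [4, 8, 9, 982]}
{'width': [8, 8, 7], 'height': [4, 8, 9, 982], 'depth': [35, 40]}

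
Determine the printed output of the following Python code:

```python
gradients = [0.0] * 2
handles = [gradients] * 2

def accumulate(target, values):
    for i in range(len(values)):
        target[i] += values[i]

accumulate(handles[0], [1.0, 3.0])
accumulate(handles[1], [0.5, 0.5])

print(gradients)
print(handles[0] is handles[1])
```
[1.5, 3.5]
True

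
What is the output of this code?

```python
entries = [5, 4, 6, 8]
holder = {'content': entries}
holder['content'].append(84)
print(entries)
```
[5, 4, 6, 8, 84]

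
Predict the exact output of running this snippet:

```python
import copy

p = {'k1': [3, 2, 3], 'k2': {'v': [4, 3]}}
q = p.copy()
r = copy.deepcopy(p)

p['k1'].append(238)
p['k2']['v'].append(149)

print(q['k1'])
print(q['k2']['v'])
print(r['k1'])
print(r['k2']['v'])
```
[3, 2, 3, 238]
[4, 3, 149]
[3, 2, 3]
[4, 3]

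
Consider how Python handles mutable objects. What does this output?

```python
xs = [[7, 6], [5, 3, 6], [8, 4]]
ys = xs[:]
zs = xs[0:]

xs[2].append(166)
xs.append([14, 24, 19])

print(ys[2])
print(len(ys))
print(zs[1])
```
[8, 4, 166]
3
[5, 3, 6]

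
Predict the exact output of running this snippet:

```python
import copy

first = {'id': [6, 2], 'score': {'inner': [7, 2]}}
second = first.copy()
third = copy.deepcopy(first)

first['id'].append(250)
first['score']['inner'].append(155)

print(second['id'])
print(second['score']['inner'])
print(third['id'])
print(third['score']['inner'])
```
[6, 2, 250]
[7, 2, 155]
[6, 2]
[7, 2]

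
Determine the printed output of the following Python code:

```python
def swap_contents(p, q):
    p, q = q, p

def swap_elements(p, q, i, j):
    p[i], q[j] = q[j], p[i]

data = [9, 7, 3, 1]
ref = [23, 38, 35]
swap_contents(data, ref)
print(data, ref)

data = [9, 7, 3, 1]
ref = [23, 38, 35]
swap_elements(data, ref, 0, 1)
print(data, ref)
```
[9, 7, 3, 1] [23, 38, 35]
[38, 7, 3, 1] [23, 9, 35]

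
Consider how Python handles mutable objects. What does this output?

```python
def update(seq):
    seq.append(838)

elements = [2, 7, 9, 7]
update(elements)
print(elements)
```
[2, 7, 9, 7, 838]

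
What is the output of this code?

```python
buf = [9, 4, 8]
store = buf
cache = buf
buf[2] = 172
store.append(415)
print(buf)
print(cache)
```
[9, 4, 172, 415]
[9, 4, 172, 415]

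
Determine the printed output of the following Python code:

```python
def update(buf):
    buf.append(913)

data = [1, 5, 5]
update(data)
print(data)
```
[1, 5, 5, 913]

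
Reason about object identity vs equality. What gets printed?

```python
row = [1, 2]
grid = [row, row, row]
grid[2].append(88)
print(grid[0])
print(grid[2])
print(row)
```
[1, 2, 88]
[1, 2, 88]
[1, 2, 88]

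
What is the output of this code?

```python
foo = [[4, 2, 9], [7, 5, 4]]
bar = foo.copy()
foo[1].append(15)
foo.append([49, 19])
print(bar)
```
[[4, 2, 9], [7, 5, 4, 15]]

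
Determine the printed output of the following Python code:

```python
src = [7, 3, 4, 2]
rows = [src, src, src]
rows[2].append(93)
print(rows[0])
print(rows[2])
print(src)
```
[7, 3, 4, 2, 93]
[7, 3, 4, 2, 93]
[7, 3, 4, 2, 93]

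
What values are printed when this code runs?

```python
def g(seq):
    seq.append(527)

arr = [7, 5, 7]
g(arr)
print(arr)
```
[7, 5, 7, 527]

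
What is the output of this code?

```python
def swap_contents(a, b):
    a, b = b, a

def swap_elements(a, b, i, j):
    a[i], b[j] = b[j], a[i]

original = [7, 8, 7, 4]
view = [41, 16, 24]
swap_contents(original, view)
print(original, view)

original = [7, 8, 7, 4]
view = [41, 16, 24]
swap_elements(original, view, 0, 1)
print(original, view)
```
[7, 8, 7, 4] [41, 16, 24]
[16, 8, 7, 4] [41, 7, 24]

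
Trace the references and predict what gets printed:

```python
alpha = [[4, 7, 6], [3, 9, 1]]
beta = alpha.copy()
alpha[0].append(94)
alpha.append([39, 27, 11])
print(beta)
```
[[4, 7, 6, 94], [3, 9, 1]]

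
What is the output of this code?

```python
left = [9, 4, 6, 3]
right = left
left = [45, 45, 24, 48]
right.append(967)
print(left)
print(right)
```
[45, 45, 24, 48]
[9, 4, 6, 3, 967]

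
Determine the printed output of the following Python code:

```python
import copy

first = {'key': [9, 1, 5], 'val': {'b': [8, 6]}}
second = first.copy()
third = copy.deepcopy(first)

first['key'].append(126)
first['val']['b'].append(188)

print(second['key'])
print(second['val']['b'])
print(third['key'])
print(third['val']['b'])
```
[9, 1, 5, 126]
[8, 6, 188]
[9, 1, 5]
[8, 6]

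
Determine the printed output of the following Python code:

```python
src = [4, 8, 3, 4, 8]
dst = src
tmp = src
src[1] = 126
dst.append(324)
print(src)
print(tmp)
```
[4, 126, 3, 4, 8, 324]
[4, 126, 3, 4, 8, 324]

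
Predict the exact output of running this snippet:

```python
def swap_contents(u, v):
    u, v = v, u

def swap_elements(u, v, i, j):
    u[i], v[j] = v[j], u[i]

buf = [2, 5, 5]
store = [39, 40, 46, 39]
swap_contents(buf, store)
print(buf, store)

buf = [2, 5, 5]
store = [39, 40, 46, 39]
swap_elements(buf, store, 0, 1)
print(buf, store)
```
[2, 5, 5] [39, 40, 46, 39]
[40, 5, 5] [39, 2, 46, 39]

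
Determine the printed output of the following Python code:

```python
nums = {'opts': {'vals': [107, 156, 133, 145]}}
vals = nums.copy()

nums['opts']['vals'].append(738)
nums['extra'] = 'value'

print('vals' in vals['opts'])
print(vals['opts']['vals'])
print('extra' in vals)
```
True
[107, 156, 133, 145, 738]
False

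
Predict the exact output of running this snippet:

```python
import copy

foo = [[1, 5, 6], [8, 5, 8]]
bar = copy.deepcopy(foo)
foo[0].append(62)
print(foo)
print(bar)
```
[[1, 5, 6, 62], [8, 5, 8]]
[[1, 5, 6], [8, 5, 8]]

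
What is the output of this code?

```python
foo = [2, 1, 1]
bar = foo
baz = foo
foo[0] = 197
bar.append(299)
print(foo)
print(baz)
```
[197, 1, 1, 299]
[197, 1, 1, 299]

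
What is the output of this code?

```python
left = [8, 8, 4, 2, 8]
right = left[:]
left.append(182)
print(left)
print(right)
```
[8, 8, 4, 2, 8, 182]
[8, 8, 4, 2, 8]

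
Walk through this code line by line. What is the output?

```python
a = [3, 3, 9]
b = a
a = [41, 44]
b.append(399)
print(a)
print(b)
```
[41, 44]
[3, 3, 9, 399]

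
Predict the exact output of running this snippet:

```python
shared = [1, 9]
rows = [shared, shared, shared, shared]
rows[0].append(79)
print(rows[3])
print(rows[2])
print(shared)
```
[1, 9, 79]
[1, 9, 79]
[1, 9, 79]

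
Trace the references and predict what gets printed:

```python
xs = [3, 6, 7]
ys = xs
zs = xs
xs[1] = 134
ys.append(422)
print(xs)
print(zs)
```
[3, 134, 7, 422]
[3, 134, 7, 422]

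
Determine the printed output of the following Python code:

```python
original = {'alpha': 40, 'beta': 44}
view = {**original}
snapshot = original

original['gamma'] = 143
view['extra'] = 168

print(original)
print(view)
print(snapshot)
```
{'alpha': 40, 'beta': 44, 'gamma': 143}
{'alpha': 40, 'beta': 44, 'extra': 168}
{'alpha': 40, 'beta': 44, 'gamma': 143}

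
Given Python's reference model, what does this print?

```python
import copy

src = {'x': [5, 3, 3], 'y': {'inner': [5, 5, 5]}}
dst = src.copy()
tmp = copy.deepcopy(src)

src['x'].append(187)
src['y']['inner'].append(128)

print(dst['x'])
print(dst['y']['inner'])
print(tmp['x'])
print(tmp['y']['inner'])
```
[5, 3, 3, 187]
[5, 5, 5, 128]
[5, 3, 3]
[5, 5, 5]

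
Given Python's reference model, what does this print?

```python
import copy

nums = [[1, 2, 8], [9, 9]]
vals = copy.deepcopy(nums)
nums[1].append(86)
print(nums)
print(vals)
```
[[1, 2, 8], [9, 9, 86]]
[[1, 2, 8], [9, 9]]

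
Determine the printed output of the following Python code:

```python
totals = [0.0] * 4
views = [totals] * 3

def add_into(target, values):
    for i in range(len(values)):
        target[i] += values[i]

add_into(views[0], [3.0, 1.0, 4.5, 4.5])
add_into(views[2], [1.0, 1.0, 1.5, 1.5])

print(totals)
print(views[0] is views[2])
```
[4.0, 2.0, 6.0, 6.0]
True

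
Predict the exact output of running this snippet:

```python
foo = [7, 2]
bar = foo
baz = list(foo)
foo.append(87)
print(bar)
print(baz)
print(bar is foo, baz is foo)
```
[7, 2, 87]
[7, 2]
True False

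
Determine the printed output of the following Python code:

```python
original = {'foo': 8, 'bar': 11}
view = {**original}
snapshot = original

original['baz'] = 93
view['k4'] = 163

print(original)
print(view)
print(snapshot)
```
{'foo': 8, 'bar': 11, 'baz': 93}
{'foo': 8, 'bar': 11, 'k4': 163}
{'foo': 8, 'bar': 11, 'baz': 93}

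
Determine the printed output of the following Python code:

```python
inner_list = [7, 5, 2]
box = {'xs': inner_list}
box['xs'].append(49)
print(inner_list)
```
[7, 5, 2, 49]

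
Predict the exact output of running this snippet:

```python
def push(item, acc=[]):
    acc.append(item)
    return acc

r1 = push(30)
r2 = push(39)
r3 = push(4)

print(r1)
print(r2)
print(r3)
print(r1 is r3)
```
[30, 39, 4]
[30, 39, 4]
[30, 39, 4]
True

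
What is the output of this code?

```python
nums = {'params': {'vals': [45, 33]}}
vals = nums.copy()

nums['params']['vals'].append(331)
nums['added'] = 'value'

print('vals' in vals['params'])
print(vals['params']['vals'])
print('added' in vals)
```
True
[45, 33, 331]
False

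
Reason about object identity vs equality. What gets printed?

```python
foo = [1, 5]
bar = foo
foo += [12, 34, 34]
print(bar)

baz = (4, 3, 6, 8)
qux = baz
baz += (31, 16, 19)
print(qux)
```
[1, 5, 12, 34, 34]
(4, 3, 6, 8)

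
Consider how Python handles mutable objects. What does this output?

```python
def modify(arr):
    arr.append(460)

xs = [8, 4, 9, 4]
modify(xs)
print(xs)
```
[8, 4, 9, 4, 460]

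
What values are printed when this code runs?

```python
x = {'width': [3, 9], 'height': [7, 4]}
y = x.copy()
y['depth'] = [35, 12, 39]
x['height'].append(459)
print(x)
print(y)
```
{'width': [3, 9], 'height': [7, 4, 459]}
{'width': [3, 9], 'height': [7, 4, 459], 'depth': [35, 12, 39]}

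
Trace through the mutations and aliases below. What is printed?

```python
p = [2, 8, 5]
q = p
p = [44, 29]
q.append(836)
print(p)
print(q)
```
[44, 29]
[2, 8, 5, 836]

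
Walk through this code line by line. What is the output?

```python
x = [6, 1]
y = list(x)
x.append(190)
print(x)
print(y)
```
[6, 1, 190]
[6, 1]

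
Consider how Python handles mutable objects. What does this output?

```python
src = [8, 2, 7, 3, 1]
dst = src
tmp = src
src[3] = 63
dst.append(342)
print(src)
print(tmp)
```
[8, 2, 7, 63, 1, 342]
[8, 2, 7, 63, 1, 342]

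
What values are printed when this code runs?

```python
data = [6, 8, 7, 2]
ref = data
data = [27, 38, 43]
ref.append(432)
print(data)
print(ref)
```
[27, 38, 43]
[6, 8, 7, 2, 432]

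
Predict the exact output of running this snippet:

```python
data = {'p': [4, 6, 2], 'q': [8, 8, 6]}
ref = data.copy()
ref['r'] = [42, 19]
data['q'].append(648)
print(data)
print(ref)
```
{'p': [4, 6, 2], 'q': [8, 8, 6, 648]}
{'p': [4, 6, 2], 'q': [8, 8, 6, 648], 'r': [42, 19]}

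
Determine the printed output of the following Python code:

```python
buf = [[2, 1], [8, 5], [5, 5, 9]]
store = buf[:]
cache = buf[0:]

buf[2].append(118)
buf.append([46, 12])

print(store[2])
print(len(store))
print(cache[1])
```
[5, 5, 9, 118]
3
[8, 5]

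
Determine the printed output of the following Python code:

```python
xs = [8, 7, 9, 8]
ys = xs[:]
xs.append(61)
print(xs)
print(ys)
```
[8, 7, 9, 8, 61]
[8, 7, 9, 8]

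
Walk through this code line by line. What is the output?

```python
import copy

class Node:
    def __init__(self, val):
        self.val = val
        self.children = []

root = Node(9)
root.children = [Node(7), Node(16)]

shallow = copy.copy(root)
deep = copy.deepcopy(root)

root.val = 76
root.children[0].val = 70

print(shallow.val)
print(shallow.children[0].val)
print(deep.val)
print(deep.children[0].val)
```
9
70
9
7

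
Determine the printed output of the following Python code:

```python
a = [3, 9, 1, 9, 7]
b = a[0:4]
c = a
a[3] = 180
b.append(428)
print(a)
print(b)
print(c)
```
[3, 9, 1, 180, 7]
[3, 9, 1, 9, 428]
[3, 9, 1, 180, 7]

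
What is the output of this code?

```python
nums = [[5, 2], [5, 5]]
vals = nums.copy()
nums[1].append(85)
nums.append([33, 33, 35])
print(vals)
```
[[5, 2], [5, 5, 85]]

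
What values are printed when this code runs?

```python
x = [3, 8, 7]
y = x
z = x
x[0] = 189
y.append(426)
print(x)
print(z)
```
[189, 8, 7, 426]
[189, 8, 7, 426]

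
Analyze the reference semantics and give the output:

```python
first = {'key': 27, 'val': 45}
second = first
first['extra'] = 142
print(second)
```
{'key': 27, 'val': 45, 'extra': 142}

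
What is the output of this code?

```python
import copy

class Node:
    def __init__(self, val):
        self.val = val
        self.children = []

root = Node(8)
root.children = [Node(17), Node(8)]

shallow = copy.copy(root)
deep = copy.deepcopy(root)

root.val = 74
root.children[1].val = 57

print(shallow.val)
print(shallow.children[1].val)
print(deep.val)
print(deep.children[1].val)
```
8
57
8
8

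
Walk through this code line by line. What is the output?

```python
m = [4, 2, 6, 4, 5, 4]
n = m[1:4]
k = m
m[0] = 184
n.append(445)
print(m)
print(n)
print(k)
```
[184, 2, 6, 4, 5, 4]
[2, 6, 4, 445]
[184, 2, 6, 4, 5, 4]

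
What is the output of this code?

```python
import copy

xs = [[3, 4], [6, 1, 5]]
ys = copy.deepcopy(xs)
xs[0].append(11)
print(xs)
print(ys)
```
[[3, 4, 11], [6, 1, 5]]
[[3, 4], [6, 1, 5]]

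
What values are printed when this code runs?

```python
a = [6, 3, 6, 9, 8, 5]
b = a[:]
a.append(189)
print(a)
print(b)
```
[6, 3, 6, 9, 8, 5, 189]
[6, 3, 6, 9, 8, 5]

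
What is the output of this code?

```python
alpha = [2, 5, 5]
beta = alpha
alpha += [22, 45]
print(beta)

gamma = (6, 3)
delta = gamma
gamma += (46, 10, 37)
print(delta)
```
[2, 5, 5, 22, 45]
(6, 3)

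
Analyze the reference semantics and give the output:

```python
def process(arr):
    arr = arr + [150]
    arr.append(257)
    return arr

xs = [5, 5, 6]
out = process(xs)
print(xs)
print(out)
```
[5, 5, 6]
[5, 5, 6, 150, 257]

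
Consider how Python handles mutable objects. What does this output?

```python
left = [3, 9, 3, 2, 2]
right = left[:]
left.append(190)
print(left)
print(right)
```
[3, 9, 3, 2, 2, 190]
[3, 9, 3, 2, 2]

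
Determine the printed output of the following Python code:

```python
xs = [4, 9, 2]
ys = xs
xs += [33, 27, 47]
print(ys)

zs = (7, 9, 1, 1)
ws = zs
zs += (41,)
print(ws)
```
[4, 9, 2, 33, 27, 47]
(7, 9, 1, 1)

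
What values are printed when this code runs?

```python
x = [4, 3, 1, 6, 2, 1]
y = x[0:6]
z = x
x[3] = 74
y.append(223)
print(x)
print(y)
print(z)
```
[4, 3, 1, 74, 2, 1]
[4, 3, 1, 6, 2, 1, 223]
[4, 3, 1, 74, 2, 1]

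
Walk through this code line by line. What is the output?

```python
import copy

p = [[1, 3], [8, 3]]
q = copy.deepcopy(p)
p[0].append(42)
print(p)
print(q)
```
[[1, 3, 42], [8, 3]]
[[1, 3], [8, 3]]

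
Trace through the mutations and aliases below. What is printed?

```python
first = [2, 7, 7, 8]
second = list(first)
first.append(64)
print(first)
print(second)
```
[2, 7, 7, 8, 64]
[2, 7, 7, 8]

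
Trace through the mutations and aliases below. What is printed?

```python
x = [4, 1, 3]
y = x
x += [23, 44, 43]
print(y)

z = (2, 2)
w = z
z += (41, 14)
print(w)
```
[4, 1, 3, 23, 44, 43]
(2, 2)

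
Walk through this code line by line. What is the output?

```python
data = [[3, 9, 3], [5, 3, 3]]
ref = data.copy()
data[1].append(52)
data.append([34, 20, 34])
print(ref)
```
[[3, 9, 3], [5, 3, 3, 52]]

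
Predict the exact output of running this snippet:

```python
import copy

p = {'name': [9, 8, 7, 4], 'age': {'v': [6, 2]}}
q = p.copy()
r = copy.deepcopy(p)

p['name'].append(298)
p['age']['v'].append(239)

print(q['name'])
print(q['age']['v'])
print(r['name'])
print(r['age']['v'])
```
[9, 8, 7, 4, 298]
[6, 2, 239]
[9, 8, 7, 4]
[6, 2]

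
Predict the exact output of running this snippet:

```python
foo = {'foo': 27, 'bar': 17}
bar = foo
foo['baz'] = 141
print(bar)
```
{'foo': 27, 'bar': 17, 'baz': 141}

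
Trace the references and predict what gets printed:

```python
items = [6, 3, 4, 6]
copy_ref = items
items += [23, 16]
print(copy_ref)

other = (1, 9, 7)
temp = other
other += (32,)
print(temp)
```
[6, 3, 4, 6, 23, 16]
(1, 9, 7)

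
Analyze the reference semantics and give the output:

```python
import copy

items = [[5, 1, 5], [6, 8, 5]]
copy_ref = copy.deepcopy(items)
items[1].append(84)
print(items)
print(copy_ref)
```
[[5, 1, 5], [6, 8, 5, 84]]
[[5, 1, 5], [6, 8, 5]]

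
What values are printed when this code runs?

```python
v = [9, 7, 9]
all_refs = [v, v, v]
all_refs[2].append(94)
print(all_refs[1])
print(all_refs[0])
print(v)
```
[9, 7, 9, 94]
[9, 7, 9, 94]
[9, 7, 9, 94]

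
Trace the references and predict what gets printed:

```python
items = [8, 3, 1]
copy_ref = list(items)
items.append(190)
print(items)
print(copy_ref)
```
[8, 3, 1, 190]
[8, 3, 1]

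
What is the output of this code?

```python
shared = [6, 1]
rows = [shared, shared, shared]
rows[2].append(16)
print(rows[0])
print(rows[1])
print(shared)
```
[6, 1, 16]
[6, 1, 16]
[6, 1, 16]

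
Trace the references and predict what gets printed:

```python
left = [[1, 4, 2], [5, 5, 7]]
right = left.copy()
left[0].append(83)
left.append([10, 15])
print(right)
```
[[1, 4, 2, 83], [5, 5, 7]]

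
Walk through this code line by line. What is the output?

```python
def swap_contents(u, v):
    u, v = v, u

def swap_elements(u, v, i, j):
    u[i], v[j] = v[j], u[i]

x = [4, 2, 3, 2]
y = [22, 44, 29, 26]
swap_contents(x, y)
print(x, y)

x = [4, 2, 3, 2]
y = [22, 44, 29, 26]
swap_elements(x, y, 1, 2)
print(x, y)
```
[4, 2, 3, 2] [22, 44, 29, 26]
[4, 29, 3, 2] [22, 44, 2, 26]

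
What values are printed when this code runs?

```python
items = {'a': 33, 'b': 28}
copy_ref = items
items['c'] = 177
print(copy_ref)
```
{'a': 33, 'b': 28, 'c': 177}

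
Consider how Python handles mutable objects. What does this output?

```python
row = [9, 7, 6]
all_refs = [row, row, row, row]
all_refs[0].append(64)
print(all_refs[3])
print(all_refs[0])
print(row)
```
[9, 7, 6, 64]
[9, 7, 6, 64]
[9, 7, 6, 64]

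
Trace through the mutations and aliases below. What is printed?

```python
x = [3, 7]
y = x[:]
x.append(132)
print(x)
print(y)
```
[3, 7, 132]
[3, 7]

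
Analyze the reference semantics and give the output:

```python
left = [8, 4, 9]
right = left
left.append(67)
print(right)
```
[8, 4, 9, 67]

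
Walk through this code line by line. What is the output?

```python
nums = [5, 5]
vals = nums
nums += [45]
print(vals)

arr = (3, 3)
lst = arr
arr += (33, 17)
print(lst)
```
[5, 5, 45]
(3, 3)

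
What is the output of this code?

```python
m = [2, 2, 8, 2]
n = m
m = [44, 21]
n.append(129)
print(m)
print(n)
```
[44, 21]
[2, 2, 8, 2, 129]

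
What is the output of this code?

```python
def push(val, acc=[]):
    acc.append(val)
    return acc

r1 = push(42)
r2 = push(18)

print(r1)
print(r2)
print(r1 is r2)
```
[42, 18]
[42, 18]
True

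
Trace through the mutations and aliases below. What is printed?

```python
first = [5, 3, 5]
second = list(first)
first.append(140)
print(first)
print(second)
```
[5, 3, 5, 140]
[5, 3, 5]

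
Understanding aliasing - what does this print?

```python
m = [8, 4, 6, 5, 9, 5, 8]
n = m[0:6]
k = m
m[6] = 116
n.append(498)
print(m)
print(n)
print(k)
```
[8, 4, 6, 5, 9, 5, 116]
[8, 4, 6, 5, 9, 5, 498]
[8, 4, 6, 5, 9, 5, 116]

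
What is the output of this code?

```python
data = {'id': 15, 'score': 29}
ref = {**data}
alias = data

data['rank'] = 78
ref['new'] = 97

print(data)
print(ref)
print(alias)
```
{'id': 15, 'score': 29, 'rank': 78}
{'id': 15, 'score': 29, 'new': 97}
{'id': 15, 'score': 29, 'rank': 78}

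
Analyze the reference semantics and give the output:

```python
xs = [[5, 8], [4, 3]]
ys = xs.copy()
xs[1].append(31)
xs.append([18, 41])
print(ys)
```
[[5, 8], [4, 3, 31]]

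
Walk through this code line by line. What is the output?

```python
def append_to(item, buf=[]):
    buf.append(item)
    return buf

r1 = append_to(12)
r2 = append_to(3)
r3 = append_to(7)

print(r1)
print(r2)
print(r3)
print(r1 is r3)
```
[12, 3, 7]
[12, 3, 7]
[12, 3, 7]
True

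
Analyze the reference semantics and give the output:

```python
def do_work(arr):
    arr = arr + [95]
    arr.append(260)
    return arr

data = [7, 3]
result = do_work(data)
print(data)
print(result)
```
[7, 3]
[7, 3, 95, 260]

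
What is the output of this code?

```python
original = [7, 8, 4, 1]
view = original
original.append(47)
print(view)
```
[7, 8, 4, 1, 47]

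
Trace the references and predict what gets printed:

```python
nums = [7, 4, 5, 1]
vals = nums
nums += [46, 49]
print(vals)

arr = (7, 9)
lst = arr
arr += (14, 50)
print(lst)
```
[7, 4, 5, 1, 46, 49]
(7, 9)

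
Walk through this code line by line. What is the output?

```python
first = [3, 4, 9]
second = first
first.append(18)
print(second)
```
[3, 4, 9, 18]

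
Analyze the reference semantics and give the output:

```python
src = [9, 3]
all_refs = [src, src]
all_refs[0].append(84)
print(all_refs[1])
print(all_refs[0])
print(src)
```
[9, 3, 84]
[9, 3, 84]
[9, 3, 84]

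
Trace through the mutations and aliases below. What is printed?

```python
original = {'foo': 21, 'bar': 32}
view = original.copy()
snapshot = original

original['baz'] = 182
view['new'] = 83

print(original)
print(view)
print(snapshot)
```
{'foo': 21, 'bar': 32, 'baz': 182}
{'foo': 21, 'bar': 32, 'new': 83}
{'foo': 21, 'bar': 32, 'baz': 182}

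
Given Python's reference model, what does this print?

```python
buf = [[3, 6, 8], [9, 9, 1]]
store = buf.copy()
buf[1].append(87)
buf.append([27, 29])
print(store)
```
[[3, 6, 8], [9, 9, 1, 87]]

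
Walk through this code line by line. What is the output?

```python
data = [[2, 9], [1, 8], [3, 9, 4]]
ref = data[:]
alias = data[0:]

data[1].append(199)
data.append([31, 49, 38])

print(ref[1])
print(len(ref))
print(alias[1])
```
[1, 8, 199]
3
[1, 8, 199]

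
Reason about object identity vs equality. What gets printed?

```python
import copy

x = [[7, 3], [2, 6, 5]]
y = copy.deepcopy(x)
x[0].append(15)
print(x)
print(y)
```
[[7, 3, 15], [2, 6, 5]]
[[7, 3], [2, 6, 5]]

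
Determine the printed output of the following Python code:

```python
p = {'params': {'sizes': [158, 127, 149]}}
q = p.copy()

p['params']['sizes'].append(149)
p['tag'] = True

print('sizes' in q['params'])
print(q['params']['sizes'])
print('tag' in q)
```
True
[158, 127, 149, 149]
False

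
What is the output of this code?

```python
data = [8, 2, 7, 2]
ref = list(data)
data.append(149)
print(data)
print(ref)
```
[8, 2, 7, 2, 149]
[8, 2, 7, 2]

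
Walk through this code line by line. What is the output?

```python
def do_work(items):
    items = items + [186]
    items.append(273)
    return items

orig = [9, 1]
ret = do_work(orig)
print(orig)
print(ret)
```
[9, 1]
[9, 1, 186, 273]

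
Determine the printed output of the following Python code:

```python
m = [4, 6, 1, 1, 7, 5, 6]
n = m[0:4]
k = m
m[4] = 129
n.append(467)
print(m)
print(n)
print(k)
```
[4, 6, 1, 1, 129, 5, 6]
[4, 6, 1, 1, 467]
[4, 6, 1, 1, 129, 5, 6]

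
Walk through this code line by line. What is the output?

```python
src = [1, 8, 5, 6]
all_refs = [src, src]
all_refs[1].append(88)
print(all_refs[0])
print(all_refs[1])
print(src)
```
[1, 8, 5, 6, 88]
[1, 8, 5, 6, 88]
[1, 8, 5, 6, 88]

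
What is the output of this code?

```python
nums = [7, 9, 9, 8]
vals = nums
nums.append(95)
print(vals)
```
[7, 9, 9, 8, 95]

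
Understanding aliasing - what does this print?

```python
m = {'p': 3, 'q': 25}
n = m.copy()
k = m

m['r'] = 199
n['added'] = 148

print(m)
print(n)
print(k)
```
{'p': 3, 'q': 25, 'r': 199}
{'p': 3, 'q': 25, 'added': 148}
{'p': 3, 'q': 25, 'r': 199}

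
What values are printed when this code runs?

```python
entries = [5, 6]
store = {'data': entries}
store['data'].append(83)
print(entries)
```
[5, 6, 83]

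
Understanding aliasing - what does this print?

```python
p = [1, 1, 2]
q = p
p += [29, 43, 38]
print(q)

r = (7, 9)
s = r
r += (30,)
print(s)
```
[1, 1, 2, 29, 43, 38]
(7, 9)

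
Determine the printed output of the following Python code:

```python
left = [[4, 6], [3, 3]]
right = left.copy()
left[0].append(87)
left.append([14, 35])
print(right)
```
[[4, 6, 87], [3, 3]]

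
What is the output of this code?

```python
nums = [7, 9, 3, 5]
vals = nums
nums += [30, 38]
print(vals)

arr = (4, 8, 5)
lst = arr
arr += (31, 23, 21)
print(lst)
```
[7, 9, 3, 5, 30, 38]
(4, 8, 5)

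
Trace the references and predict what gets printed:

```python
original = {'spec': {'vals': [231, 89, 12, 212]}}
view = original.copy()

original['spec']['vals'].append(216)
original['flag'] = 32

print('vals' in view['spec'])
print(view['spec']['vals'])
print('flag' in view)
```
True
[231, 89, 12, 212, 216]
False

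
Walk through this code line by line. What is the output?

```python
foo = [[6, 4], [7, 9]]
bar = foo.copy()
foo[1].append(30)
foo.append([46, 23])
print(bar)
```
[[6, 4], [7, 9, 30]]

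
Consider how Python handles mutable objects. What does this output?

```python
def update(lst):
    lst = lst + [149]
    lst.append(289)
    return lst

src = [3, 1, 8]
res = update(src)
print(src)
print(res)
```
[3, 1, 8]
[3, 1, 8, 149, 289]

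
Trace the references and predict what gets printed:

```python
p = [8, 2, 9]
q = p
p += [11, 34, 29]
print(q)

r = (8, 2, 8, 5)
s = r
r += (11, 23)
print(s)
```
[8, 2, 9, 11, 34, 29]
(8, 2, 8, 5)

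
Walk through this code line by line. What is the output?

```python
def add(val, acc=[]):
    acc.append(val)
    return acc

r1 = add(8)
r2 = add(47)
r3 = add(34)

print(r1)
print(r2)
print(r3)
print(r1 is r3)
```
[8, 47, 34]
[8, 47, 34]
[8, 47, 34]
True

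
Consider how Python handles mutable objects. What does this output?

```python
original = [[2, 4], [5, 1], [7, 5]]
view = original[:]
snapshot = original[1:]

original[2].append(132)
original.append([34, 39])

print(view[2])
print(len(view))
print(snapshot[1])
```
[7, 5, 132]
3
[7, 5, 132]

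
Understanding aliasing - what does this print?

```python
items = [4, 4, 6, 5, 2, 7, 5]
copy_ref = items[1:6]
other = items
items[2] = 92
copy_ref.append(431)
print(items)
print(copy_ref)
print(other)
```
[4, 4, 92, 5, 2, 7, 5]
[4, 6, 5, 2, 7, 431]
[4, 4, 92, 5, 2, 7, 5]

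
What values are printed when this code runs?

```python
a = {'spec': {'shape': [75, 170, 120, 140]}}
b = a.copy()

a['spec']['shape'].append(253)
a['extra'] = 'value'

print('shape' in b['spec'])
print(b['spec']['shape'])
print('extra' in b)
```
True
[75, 170, 120, 140, 253]
False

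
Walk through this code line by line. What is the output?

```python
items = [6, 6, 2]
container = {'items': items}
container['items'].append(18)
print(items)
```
[6, 6, 2, 18]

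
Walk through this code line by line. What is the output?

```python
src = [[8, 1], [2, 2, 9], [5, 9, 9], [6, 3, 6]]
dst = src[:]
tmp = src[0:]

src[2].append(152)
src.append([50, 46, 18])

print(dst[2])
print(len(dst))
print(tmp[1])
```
[5, 9, 9, 152]
4
[2, 2, 9]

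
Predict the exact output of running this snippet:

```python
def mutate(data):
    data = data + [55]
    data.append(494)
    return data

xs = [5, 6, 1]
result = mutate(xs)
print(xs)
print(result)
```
[5, 6, 1]
[5, 6, 1, 55, 494]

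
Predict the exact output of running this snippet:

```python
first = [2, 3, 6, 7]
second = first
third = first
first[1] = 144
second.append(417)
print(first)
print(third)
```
[2, 144, 6, 7, 417]
[2, 144, 6, 7, 417]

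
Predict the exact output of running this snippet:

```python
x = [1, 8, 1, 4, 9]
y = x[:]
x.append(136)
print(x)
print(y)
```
[1, 8, 1, 4, 9, 136]
[1, 8, 1, 4, 9]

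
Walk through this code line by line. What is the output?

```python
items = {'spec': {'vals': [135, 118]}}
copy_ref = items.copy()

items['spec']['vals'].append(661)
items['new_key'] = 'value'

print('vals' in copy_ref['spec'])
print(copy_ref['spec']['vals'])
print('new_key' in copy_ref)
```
True
[135, 118, 661]
False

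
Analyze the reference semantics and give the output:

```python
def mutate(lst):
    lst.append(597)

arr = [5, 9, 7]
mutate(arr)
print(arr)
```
[5, 9, 7, 597]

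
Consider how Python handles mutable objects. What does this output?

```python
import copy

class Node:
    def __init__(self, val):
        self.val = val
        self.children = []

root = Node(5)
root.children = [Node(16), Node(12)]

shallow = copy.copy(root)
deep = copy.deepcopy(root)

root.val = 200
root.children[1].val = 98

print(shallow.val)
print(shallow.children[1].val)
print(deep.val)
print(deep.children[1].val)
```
5
98
5
12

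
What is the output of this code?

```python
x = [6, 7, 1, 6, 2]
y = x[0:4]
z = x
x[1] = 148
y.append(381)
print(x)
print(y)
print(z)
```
[6, 148, 1, 6, 2]
[6, 7, 1, 6, 381]
[6, 148, 1, 6, 2]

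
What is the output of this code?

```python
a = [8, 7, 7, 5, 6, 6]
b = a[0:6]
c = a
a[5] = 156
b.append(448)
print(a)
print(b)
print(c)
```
[8, 7, 7, 5, 6, 156]
[8, 7, 7, 5, 6, 6, 448]
[8, 7, 7, 5, 6, 156]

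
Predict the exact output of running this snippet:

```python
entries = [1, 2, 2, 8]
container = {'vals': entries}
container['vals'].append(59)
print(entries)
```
[1, 2, 2, 8, 59]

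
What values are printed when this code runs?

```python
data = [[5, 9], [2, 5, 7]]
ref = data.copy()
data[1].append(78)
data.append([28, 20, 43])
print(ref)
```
[[5, 9], [2, 5, 7, 78]]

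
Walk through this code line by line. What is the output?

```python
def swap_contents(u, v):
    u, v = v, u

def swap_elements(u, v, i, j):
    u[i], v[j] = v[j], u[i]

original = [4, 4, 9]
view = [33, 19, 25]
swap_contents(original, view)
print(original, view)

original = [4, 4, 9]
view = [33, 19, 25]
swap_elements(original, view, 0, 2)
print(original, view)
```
[4, 4, 9] [33, 19, 25]
[25, 4, 9] [33, 19, 4]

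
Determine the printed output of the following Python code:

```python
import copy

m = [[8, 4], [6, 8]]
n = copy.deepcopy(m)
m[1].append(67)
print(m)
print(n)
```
[[8, 4], [6, 8, 67]]
[[8, 4], [6, 8]]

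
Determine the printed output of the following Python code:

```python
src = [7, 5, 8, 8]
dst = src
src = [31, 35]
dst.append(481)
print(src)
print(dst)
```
[31, 35]
[7, 5, 8, 8, 481]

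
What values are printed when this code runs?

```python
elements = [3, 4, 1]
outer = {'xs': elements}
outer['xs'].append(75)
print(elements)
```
[3, 4, 1, 75]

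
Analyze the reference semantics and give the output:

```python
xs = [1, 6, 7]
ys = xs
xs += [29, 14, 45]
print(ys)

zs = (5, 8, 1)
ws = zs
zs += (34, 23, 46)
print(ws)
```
[1, 6, 7, 29, 14, 45]
(5, 8, 1)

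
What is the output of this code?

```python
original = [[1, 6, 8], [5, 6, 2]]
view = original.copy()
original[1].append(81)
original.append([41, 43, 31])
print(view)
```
[[1, 6, 8], [5, 6, 2, 81]]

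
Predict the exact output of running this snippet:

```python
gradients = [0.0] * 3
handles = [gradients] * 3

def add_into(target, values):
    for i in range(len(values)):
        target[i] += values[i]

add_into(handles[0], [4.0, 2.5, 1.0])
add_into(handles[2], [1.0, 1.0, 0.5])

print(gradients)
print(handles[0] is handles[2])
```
[5.0, 3.5, 1.5]
True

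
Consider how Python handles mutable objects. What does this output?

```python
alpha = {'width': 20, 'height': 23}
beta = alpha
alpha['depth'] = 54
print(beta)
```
{'width': 20, 'height': 23, 'depth': 54}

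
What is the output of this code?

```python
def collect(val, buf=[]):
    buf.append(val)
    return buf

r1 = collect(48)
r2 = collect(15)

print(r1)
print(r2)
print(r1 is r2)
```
[48, 15]
[48, 15]
True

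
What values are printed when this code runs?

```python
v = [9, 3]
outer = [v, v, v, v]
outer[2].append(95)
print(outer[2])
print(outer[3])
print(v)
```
[9, 3, 95]
[9, 3, 95]
[9, 3, 95]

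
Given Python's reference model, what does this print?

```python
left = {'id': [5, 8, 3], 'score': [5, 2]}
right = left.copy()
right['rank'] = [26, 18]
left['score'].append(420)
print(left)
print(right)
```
{'id': [5, 8, 3], 'score': [5, 2, 420]}
{'id': [5, 8, 3], 'score': [5, 2, 420], 'rank': [26, 18]}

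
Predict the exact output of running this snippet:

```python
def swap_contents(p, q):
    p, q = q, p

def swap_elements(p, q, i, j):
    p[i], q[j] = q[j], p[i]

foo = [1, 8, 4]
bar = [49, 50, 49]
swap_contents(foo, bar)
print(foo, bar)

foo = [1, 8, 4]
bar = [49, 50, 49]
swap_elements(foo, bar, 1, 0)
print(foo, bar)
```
[1, 8, 4] [49, 50, 49]
[1, 49, 4] [8, 50, 49]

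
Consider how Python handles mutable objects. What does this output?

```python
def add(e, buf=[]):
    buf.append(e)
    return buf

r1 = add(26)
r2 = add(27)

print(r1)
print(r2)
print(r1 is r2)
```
[26, 27]
[26, 27]
True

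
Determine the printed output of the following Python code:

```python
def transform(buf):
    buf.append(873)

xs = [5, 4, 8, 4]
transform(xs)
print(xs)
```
[5, 4, 8, 4, 873]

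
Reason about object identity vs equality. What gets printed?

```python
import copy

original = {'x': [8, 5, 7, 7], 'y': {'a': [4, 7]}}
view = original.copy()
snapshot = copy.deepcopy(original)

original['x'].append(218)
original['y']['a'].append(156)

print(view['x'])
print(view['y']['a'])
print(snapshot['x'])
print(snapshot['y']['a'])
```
[8, 5, 7, 7, 218]
[4, 7, 156]
[8, 5, 7, 7]
[4, 7]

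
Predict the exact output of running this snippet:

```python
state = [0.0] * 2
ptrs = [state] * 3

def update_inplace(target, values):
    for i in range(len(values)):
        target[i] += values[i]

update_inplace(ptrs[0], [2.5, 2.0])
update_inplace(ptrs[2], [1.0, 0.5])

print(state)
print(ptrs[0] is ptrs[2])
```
[3.5, 2.5]
True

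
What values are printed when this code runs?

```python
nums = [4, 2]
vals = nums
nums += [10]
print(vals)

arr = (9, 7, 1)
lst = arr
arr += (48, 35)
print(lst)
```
[4, 2, 10]
(9, 7, 1)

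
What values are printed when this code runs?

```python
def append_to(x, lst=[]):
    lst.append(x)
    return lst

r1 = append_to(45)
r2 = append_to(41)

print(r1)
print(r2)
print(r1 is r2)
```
[45, 41]
[45, 41]
True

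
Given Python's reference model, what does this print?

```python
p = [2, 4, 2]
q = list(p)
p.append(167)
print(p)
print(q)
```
[2, 4, 2, 167]
[2, 4, 2]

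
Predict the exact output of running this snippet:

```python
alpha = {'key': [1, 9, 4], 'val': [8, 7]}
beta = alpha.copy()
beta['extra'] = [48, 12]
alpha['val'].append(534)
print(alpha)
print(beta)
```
{'key': [1, 9, 4], 'val': [8, 7, 534]}
{'key': [1, 9, 4], 'val': [8, 7, 534], 'extra': [48, 12]}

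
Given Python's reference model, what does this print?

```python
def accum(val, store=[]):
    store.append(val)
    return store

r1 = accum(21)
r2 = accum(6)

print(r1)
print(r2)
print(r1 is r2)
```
[21, 6]
[21, 6]
True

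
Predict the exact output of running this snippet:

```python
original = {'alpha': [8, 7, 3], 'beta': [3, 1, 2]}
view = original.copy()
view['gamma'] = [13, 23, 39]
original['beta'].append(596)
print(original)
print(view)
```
{'alpha': [8, 7, 3], 'beta': [3, 1, 2, 596]}
{'alpha': [8, 7, 3], 'beta': [3, 1, 2, 596], 'gamma': [13, 23, 39]}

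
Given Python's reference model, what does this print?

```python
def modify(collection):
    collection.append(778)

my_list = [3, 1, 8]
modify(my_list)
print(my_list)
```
[3, 1, 8, 778]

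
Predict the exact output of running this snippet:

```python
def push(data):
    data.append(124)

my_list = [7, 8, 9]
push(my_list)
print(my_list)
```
[7, 8, 9, 124]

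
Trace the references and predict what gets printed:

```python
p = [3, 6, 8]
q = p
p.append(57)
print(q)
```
[3, 6, 8, 57]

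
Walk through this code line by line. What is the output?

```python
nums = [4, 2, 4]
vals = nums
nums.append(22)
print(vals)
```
[4, 2, 4, 22]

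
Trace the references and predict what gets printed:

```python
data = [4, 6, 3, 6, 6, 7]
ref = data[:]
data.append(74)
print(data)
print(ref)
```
[4, 6, 3, 6, 6, 7, 74]
[4, 6, 3, 6, 6, 7]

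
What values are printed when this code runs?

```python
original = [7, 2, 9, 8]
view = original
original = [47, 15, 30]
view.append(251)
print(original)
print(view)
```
[47, 15, 30]
[7, 2, 9, 8, 251]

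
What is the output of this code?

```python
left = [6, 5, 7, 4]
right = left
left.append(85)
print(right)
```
[6, 5, 7, 4, 85]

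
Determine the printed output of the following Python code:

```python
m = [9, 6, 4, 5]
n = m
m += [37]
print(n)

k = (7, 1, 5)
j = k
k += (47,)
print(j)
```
[9, 6, 4, 5, 37]
(7, 1, 5)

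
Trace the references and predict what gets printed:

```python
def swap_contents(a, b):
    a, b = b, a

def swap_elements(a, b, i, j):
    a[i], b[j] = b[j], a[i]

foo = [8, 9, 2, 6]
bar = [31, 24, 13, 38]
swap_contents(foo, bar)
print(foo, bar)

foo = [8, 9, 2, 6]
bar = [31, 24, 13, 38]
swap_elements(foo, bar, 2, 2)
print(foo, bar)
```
[8, 9, 2, 6] [31, 24, 13, 38]
[8, 9, 13, 6] [31, 24, 2, 38]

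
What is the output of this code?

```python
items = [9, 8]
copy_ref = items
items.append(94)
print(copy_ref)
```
[9, 8, 94]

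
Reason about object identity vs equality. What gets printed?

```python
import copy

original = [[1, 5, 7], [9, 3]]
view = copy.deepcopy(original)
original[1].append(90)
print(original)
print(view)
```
[[1, 5, 7], [9, 3, 90]]
[[1, 5, 7], [9, 3]]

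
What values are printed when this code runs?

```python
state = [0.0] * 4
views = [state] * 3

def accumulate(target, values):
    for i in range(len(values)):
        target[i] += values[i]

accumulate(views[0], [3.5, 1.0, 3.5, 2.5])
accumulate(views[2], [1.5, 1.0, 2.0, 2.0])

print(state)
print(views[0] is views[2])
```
[5.0, 2.0, 5.5, 4.5]
True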